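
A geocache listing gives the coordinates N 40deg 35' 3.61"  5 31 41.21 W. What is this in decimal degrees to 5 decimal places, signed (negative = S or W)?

40.58434, -5.52811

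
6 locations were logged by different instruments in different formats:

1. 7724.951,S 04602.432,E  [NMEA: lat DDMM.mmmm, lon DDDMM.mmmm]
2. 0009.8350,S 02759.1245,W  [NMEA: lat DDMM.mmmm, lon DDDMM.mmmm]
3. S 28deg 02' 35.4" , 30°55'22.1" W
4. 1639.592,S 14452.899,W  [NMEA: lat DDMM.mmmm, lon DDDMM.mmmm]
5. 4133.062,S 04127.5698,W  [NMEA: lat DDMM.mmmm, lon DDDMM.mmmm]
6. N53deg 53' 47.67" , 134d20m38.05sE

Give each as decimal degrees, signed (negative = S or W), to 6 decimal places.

Point 1:
  Lat: degrees = first 2 digits = 77, minutes = 24.951; 77 + 24.951/60 = 77.4158500
  S ⇒ negate
  Lon: degrees = first 3 digits = 46, minutes = 2.432; 46 + 2.432/60 = 46.0405333
  E ⇒ keep positive
Point 2:
  φ: degrees = first 2 digits = 0, minutes = 9.835; 0 + 9.835/60 = 0.1639167
  hemisphere S, so the sign is −
  λ: split at 3 digits → 027° and 59.1245′; 27 + 59.1245/60 = 27.9854083
  hemisphere W, so the sign is −
Point 3:
  φ: 28 + 2/60 + 35.4/3600 = 28.0431667
  S ⇒ negate
  Lon: 55′ + 22.1″ = 55.36833′; 30 + 55.36833/60 = 30.9228056
  hemisphere W, so the sign is −
Point 4:
  Latitude: degrees = first 2 digits = 16, minutes = 39.592; 16 + 39.592/60 = 16.6598667
  S ⇒ negate
  Lon: split at 3 digits → 144° and 52.899′; 144 + 52.899/60 = 144.8816500
  W ⇒ negate
Point 5:
  φ: split at 2 digits → 41° and 33.062′; 41 + 33.062/60 = 41.5510333
  S → negative
  Lon: split at 3 digits → 041° and 27.5698′; 41 + 27.5698/60 = 41.4594967
  W ⇒ negate
Point 6:
  Latitude: 53′ + 47.67″ = 53.79450′; 53 + 53.79450/60 = 53.8965750
  N ⇒ keep positive
  λ: 134° + 20/60 + 38.05/3600 = 134 + 0.333333 + 0.010569 = 134.3439028
  E ⇒ keep positive

1. -77.415850, 46.040533
2. -0.163917, -27.985408
3. -28.043167, -30.922806
4. -16.659867, -144.881650
5. -41.551033, -41.459497
6. 53.896575, 134.343903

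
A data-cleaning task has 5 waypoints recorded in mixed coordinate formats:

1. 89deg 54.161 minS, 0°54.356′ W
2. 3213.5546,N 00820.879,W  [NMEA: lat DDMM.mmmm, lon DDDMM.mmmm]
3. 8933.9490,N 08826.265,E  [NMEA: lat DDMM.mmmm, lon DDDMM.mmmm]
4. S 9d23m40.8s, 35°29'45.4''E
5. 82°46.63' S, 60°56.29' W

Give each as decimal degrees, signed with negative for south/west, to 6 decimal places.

Point 1:
  φ: 54.161′ = 0.902683°; total 89.9026833
  hemisphere S, so the sign is −
  Longitude: 0 + 54.356/60 = 0.9059333
  W → negative
Point 2:
  Lat: degrees = first 2 digits = 32, minutes = 13.5546; 32 + 13.5546/60 = 32.2259100
  N ⇒ keep positive
  Longitude: split at 3 digits → 008° and 20.879′; 8 + 20.879/60 = 8.3479833
  W → negative
Point 3:
  φ: split at 2 digits → 89° and 33.949′; 89 + 33.949/60 = 89.5658167
  N → positive
  Longitude: degrees = first 3 digits = 88, minutes = 26.265; 88 + 26.265/60 = 88.4377500
  E ⇒ keep positive
Point 4:
  φ: 9° + 23/60 + 40.8/3600 = 9 + 0.383333 + 0.011333 = 9.3946667
  hemisphere S, so the sign is −
  λ: 29′ + 45.4″ = 29.75667′; 35 + 29.75667/60 = 35.4959444
  E ⇒ keep positive
Point 5:
  φ: 46.63′ = 0.777167°; total 82.7771667
  hemisphere S, so the sign is −
  λ: 60 + 56.29/60 = 60.9381667
  W → negative

1. -89.902683, -0.905933
2. 32.225910, -8.347983
3. 89.565817, 88.437750
4. -9.394667, 35.495944
5. -82.777167, -60.938167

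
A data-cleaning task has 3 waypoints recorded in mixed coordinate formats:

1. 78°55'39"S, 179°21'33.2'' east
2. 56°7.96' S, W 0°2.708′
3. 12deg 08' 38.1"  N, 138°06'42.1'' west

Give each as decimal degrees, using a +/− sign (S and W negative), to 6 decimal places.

1. -78.927500, 179.359222
2. -56.132667, -0.045133
3. 12.143917, -138.111694

Point 1:
  φ: 55′ + 39″ = 55.65000′; 78 + 55.65000/60 = 78.9275000
  hemisphere S, so the sign is −
  Longitude: 21′ + 33.2″ = 21.55333′; 179 + 21.55333/60 = 179.3592222
  E → positive
Point 2:
  Lat: 7.96′ = 0.132667°; total 56.1326667
  S → negative
  λ: 0 + 2.708/60 = 0.0451333
  W ⇒ negate
Point 3:
  Lat: 12° + 8/60 + 38.1/3600 = 12 + 0.133333 + 0.010583 = 12.1439167
  N ⇒ keep positive
  Lon: 6′ + 42.1″ = 6.70167′; 138 + 6.70167/60 = 138.1116944
  W → negative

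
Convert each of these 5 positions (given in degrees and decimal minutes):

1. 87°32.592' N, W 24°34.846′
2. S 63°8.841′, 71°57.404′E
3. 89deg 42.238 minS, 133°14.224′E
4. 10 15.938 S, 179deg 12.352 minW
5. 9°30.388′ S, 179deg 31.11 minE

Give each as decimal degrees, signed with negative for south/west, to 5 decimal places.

1. 87.54320, -24.58077
2. -63.14735, 71.95673
3. -89.70397, 133.23707
4. -10.26563, -179.20587
5. -9.50647, 179.51850

Point 1:
  φ: 87 + 32.592/60 = 87.543200
  N → positive
  Lon: 34.846′ = 0.580767°; total 24.580767
  W → negative
Point 2:
  φ: 63 + 8.841/60 = 63.147350
  S ⇒ negate
  Lon: 71 + 57.404/60 = 71.956733
  E ⇒ keep positive
Point 3:
  Lat: 89 + 42.238/60 = 89.703967
  S ⇒ negate
  λ: 14.224′ = 0.237067°; total 133.237067
  E ⇒ keep positive
Point 4:
  φ: 10 + 15.938/60 = 10.265633
  hemisphere S, so the sign is −
  Longitude: 12.352′ = 0.205867°; total 179.205867
  W → negative
Point 5:
  Lat: 9 + 30.388/60 = 9.506467
  S → negative
  Lon: 31.11′ = 0.518500°; total 179.518500
  E → positive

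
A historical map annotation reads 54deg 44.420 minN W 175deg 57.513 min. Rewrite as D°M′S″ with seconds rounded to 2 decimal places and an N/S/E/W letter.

54°44′25.20″ N, 175°57′30.78″ W

Latitude: fractional minutes 0.42000 × 60 = 25.2000″
Longitude: fractional minutes 0.51300 × 60 = 30.7800″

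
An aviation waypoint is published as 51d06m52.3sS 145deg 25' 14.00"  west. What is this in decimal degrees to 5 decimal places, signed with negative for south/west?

Lat: 51 + 6/60 + 52.3/3600 = 51.114528
S ⇒ negate
λ: 145° + 25/60 + 14/3600 = 145 + 0.416667 + 0.003889 = 145.420556
W → negative

-51.11453, -145.42056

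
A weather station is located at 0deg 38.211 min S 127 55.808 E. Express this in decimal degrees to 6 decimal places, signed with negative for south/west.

-0.636850, 127.930133

Latitude: 0 + 38.211/60 = 0.6368500
hemisphere S, so the sign is −
Lon: 127 + 55.808/60 = 127.9301333
E ⇒ keep positive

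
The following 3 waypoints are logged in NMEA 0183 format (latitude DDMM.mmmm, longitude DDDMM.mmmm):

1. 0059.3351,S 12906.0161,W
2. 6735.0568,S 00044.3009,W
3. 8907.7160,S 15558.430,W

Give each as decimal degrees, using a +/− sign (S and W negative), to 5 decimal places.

Point 1:
  Lat: degrees = first 2 digits = 0, minutes = 59.3351; 0 + 59.3351/60 = 0.988918
  S → negative
  λ: split at 3 digits → 129° and 6.0161′; 129 + 6.0161/60 = 129.100268
  hemisphere W, so the sign is −
Point 2:
  φ: degrees = first 2 digits = 67, minutes = 35.0568; 67 + 35.0568/60 = 67.584280
  S → negative
  Longitude: degrees = first 3 digits = 0, minutes = 44.3009; 0 + 44.3009/60 = 0.738348
  hemisphere W, so the sign is −
Point 3:
  Latitude: degrees = first 2 digits = 89, minutes = 7.716; 89 + 7.716/60 = 89.128600
  S ⇒ negate
  Longitude: degrees = first 3 digits = 155, minutes = 58.43; 155 + 58.43/60 = 155.973833
  W → negative

1. -0.98892, -129.10027
2. -67.58428, -0.73835
3. -89.12860, -155.97383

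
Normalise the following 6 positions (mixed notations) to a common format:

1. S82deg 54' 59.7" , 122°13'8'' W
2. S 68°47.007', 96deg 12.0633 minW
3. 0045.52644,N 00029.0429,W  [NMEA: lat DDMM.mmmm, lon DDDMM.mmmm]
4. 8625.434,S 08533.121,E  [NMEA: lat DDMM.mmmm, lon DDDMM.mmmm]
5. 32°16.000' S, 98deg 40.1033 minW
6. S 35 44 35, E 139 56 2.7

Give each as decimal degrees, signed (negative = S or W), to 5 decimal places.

1. -82.91658, -122.21889
2. -68.78345, -96.20106
3. 0.75877, -0.48405
4. -86.42390, 85.55202
5. -32.26667, -98.66839
6. -35.74306, 139.93408

Point 1:
  Latitude: 54′ + 59.7″ = 54.99500′; 82 + 54.99500/60 = 82.916583
  S → negative
  Lon: 122 + 13/60 + 8/3600 = 122.218889
  W ⇒ negate
Point 2:
  Lat: 68 + 47.007/60 = 68.783450
  S ⇒ negate
  Lon: 96 + 12.0633/60 = 96.201055
  W ⇒ negate
Point 3:
  Lat: split at 2 digits → 00° and 45.52644′; 0 + 45.52644/60 = 0.758774
  N ⇒ keep positive
  λ: split at 3 digits → 000° and 29.0429′; 0 + 29.0429/60 = 0.484048
  hemisphere W, so the sign is −
Point 4:
  Lat: split at 2 digits → 86° and 25.434′; 86 + 25.434/60 = 86.423900
  S ⇒ negate
  Lon: degrees = first 3 digits = 85, minutes = 33.121; 85 + 33.121/60 = 85.552017
  E ⇒ keep positive
Point 5:
  φ: 32 + 16/60 = 32.266667
  hemisphere S, so the sign is −
  λ: 98 + 40.1033/60 = 98.668388
  W ⇒ negate
Point 6:
  Latitude: 35 + 44/60 + 35/3600 = 35.743056
  hemisphere S, so the sign is −
  Longitude: 139° + 56/60 + 2.7/3600 = 139 + 0.933333 + 0.000750 = 139.934083
  E → positive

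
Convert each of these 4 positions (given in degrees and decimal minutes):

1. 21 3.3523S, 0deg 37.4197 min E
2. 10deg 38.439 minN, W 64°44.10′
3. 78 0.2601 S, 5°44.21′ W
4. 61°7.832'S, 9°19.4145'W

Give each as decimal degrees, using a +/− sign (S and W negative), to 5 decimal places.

Point 1:
  φ: 21 + 3.3523/60 = 21.055872
  hemisphere S, so the sign is −
  Longitude: 0 + 37.4197/60 = 0.623662
  E ⇒ keep positive
Point 2:
  Lat: 10 + 38.439/60 = 10.640650
  N → positive
  Lon: 64 + 44.1/60 = 64.735000
  hemisphere W, so the sign is −
Point 3:
  Lat: 78 + 0.2601/60 = 78.004335
  S → negative
  Lon: 44.21′ = 0.736833°; total 5.736833
  hemisphere W, so the sign is −
Point 4:
  Latitude: 61 + 7.832/60 = 61.130533
  S → negative
  λ: 19.4145′ = 0.323575°; total 9.323575
  W → negative

1. -21.05587, 0.62366
2. 10.64065, -64.73500
3. -78.00434, -5.73683
4. -61.13053, -9.32358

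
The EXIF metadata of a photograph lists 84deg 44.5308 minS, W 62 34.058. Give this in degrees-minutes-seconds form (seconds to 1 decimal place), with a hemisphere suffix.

Latitude: fractional minutes 0.53080 × 60 = 31.848″
λ: 34.05800′ → 34′ and 0.05800 × 60 = 3.480″

84°44′31.8″ S, 62°34′3.5″ W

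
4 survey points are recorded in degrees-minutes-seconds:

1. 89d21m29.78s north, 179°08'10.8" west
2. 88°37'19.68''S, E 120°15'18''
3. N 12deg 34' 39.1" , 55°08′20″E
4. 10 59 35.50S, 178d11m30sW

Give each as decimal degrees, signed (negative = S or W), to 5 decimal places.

Point 1:
  Lat: 89° + 21/60 + 29.78/3600 = 89 + 0.350000 + 0.008272 = 89.358272
  N ⇒ keep positive
  λ: 179 + 8/60 + 10.8/3600 = 179.136333
  W ⇒ negate
Point 2:
  Latitude: 88 + 37/60 + 19.68/3600 = 88.622133
  S → negative
  λ: 120° + 15/60 + 18/3600 = 120 + 0.250000 + 0.005000 = 120.255000
  E → positive
Point 3:
  Latitude: 12 + 34/60 + 39.1/3600 = 12.577528
  N ⇒ keep positive
  Lon: 55° + 8/60 + 20/3600 = 55 + 0.133333 + 0.005556 = 55.138889
  E ⇒ keep positive
Point 4:
  φ: 10° + 59/60 + 35.5/3600 = 10 + 0.983333 + 0.009861 = 10.993194
  hemisphere S, so the sign is −
  Longitude: 178° + 11/60 + 30/3600 = 178 + 0.183333 + 0.008333 = 178.191667
  W → negative

1. 89.35827, -179.13633
2. -88.62213, 120.25500
3. 12.57753, 55.13889
4. -10.99319, -178.19167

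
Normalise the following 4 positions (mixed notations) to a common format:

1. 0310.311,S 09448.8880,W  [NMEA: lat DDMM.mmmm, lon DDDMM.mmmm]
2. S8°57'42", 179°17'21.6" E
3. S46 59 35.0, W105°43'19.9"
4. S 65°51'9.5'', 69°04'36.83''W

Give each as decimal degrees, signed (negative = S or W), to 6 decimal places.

1. -3.171850, -94.814800
2. -8.961667, 179.289333
3. -46.993056, -105.722194
4. -65.852639, -69.076897

Point 1:
  Latitude: split at 2 digits → 03° and 10.311′; 3 + 10.311/60 = 3.1718500
  S ⇒ negate
  Longitude: split at 3 digits → 094° and 48.888′; 94 + 48.888/60 = 94.8148000
  W ⇒ negate
Point 2:
  Latitude: 57′ + 42″ = 57.70000′; 8 + 57.70000/60 = 8.9616667
  hemisphere S, so the sign is −
  λ: 17′ + 21.6″ = 17.36000′; 179 + 17.36000/60 = 179.2893333
  E ⇒ keep positive
Point 3:
  φ: 46 + 59/60 + 35/3600 = 46.9930556
  hemisphere S, so the sign is −
  Lon: 43′ + 19.9″ = 43.33167′; 105 + 43.33167/60 = 105.7221944
  W → negative
Point 4:
  Lat: 51′ + 9.5″ = 51.15833′; 65 + 51.15833/60 = 65.8526389
  S → negative
  λ: 4′ + 36.83″ = 4.61383′; 69 + 4.61383/60 = 69.0768972
  hemisphere W, so the sign is −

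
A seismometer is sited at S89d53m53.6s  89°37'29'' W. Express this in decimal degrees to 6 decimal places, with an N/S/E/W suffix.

φ: 89 + 53/60 + 53.6/3600 = 89.8982222
λ: 89° + 37/60 + 29/3600 = 89 + 0.616667 + 0.008056 = 89.6247222

89.898222° S, 89.624722° W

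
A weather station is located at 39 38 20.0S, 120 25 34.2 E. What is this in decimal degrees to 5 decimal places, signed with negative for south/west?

-39.63889, 120.42617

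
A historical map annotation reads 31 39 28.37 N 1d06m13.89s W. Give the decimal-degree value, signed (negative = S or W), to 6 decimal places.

31.657881, -1.103858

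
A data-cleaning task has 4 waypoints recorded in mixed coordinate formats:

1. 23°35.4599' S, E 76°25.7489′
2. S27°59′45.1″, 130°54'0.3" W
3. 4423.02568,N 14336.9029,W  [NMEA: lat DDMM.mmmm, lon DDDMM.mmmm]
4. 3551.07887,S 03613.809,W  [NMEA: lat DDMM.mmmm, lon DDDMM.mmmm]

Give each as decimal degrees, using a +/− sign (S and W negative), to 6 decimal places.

Point 1:
  Lat: 23 + 35.4599/60 = 23.5909983
  S → negative
  Longitude: 76 + 25.7489/60 = 76.4291483
  E ⇒ keep positive
Point 2:
  Latitude: 27° + 59/60 + 45.1/3600 = 27 + 0.983333 + 0.012528 = 27.9958611
  S ⇒ negate
  Lon: 130° + 54/60 + 0.3/3600 = 130 + 0.900000 + 0.000083 = 130.9000833
  W ⇒ negate
Point 3:
  φ: split at 2 digits → 44° and 23.02568′; 44 + 23.02568/60 = 44.3837613
  N → positive
  Longitude: degrees = first 3 digits = 143, minutes = 36.9029; 143 + 36.9029/60 = 143.6150483
  hemisphere W, so the sign is −
Point 4:
  Lat: degrees = first 2 digits = 35, minutes = 51.07887; 35 + 51.07887/60 = 35.8513145
  hemisphere S, so the sign is −
  Lon: degrees = first 3 digits = 36, minutes = 13.809; 36 + 13.809/60 = 36.2301500
  hemisphere W, so the sign is −

1. -23.590998, 76.429148
2. -27.995861, -130.900083
3. 44.383761, -143.615048
4. -35.851315, -36.230150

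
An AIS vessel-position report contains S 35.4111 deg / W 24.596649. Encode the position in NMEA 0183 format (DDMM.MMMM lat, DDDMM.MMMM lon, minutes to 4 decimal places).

3524.6660,S / 02435.7989,W

Latitude: fractional part 0.411100 → 24.666000 minutes
λ: fractional part 0.596649 → 35.798940 minutes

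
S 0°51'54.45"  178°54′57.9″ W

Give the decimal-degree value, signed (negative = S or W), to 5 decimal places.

-0.86513, -178.91608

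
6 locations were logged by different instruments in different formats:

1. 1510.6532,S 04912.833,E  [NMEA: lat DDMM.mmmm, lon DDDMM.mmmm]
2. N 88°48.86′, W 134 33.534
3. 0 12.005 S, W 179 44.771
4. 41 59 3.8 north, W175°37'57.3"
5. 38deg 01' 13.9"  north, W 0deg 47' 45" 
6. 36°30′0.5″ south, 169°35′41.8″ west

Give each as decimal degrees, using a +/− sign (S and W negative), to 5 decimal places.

Point 1:
  Latitude: split at 2 digits → 15° and 10.6532′; 15 + 10.6532/60 = 15.177553
  S → negative
  Longitude: degrees = first 3 digits = 49, minutes = 12.833; 49 + 12.833/60 = 49.213883
  E ⇒ keep positive
Point 2:
  φ: 88 + 48.86/60 = 88.814333
  N → positive
  λ: 134 + 33.534/60 = 134.558900
  W ⇒ negate
Point 3:
  φ: 12.005′ = 0.200083°; total 0.200083
  S ⇒ negate
  Lon: 44.771′ = 0.746183°; total 179.746183
  W → negative
Point 4:
  Latitude: 41 + 59/60 + 3.8/3600 = 41.984389
  N ⇒ keep positive
  Longitude: 175° + 37/60 + 57.3/3600 = 175 + 0.616667 + 0.015917 = 175.632583
  hemisphere W, so the sign is −
Point 5:
  Latitude: 38 + 1/60 + 13.9/3600 = 38.020528
  N → positive
  Longitude: 0° + 47/60 + 45/3600 = 0 + 0.783333 + 0.012500 = 0.795833
  W → negative
Point 6:
  φ: 36 + 30/60 + 0.5/3600 = 36.500139
  hemisphere S, so the sign is −
  Longitude: 169° + 35/60 + 41.8/3600 = 169 + 0.583333 + 0.011611 = 169.594944
  W ⇒ negate

1. -15.17755, 49.21388
2. 88.81433, -134.55890
3. -0.20008, -179.74618
4. 41.98439, -175.63258
5. 38.02053, -0.79583
6. -36.50014, -169.59494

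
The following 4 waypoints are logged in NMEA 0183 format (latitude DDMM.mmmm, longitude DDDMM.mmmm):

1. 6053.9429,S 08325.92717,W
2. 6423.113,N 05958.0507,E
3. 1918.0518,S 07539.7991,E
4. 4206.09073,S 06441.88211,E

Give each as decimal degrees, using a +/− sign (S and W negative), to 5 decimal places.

1. -60.89905, -83.43212
2. 64.38522, 59.96751
3. -19.30086, 75.66332
4. -42.10151, 64.69804

Point 1:
  Latitude: degrees = first 2 digits = 60, minutes = 53.9429; 60 + 53.9429/60 = 60.899048
  S ⇒ negate
  λ: split at 3 digits → 083° and 25.92717′; 83 + 25.92717/60 = 83.432120
  W ⇒ negate
Point 2:
  Lat: split at 2 digits → 64° and 23.113′; 64 + 23.113/60 = 64.385217
  N ⇒ keep positive
  Longitude: split at 3 digits → 059° and 58.0507′; 59 + 58.0507/60 = 59.967512
  E ⇒ keep positive
Point 3:
  Latitude: degrees = first 2 digits = 19, minutes = 18.0518; 19 + 18.0518/60 = 19.300863
  S ⇒ negate
  Longitude: split at 3 digits → 075° and 39.7991′; 75 + 39.7991/60 = 75.663318
  E ⇒ keep positive
Point 4:
  Lat: degrees = first 2 digits = 42, minutes = 6.09073; 42 + 6.09073/60 = 42.101512
  hemisphere S, so the sign is −
  λ: degrees = first 3 digits = 64, minutes = 41.88211; 64 + 41.88211/60 = 64.698035
  E → positive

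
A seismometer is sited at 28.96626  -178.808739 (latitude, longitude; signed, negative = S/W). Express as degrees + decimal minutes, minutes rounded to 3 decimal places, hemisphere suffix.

28° 57.976′ N, 178° 48.524′ W

φ: 28° + 0.966260 × 60 = 28° 57.97560′
Longitude is negative → W; |value| = 178.808739
Lon: minutes = (178.808739 − 178) × 60 = 48.52434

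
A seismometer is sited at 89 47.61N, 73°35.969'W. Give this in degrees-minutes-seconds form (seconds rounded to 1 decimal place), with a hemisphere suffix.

φ: fractional minutes 0.61000 × 60 = 36.600″
Longitude: fractional minutes 0.96900 × 60 = 58.140″

89°47′36.6″ N, 73°35′58.1″ W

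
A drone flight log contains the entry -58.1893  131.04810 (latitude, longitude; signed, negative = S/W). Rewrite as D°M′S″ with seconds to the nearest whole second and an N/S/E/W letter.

Latitude is negative → S; |value| = 58.189300
φ: 0.189300° → 11.35800′; 0.35800 × 60 = 21.48″
λ: whole degrees 131; 2.88600′ → 2′ and 53.16″

58°11′21″ S, 131°02′53″ E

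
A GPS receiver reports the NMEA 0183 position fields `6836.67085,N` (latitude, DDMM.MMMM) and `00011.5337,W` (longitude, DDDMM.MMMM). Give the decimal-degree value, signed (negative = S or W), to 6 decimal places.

68.611181, -0.192228

Lat: split at 2 digits → 68° and 36.67085′; 68 + 36.67085/60 = 68.6111808
N ⇒ keep positive
Longitude: split at 3 digits → 000° and 11.5337′; 0 + 11.5337/60 = 0.1922283
W ⇒ negate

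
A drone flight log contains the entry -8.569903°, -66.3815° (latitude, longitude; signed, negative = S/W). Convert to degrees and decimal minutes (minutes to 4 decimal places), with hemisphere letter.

8° 34.1942′ S, 66° 22.8900′ W

Latitude is negative → S; |value| = 8.569903
Latitude: 8° + 0.569903 × 60 = 8° 34.194180′
Longitude is negative → W; |value| = 66.381500
Lon: minutes = (66.381500 − 66) × 60 = 22.890000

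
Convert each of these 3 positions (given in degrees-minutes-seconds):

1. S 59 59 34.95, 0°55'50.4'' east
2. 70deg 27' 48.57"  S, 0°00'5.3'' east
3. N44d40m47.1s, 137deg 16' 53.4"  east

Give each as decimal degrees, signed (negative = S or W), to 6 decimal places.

Point 1:
  Lat: 59′ + 34.95″ = 59.58250′; 59 + 59.58250/60 = 59.9930417
  S ⇒ negate
  λ: 0 + 55/60 + 50.4/3600 = 0.9306667
  E → positive
Point 2:
  Lat: 27′ + 48.57″ = 27.80950′; 70 + 27.80950/60 = 70.4634917
  hemisphere S, so the sign is −
  λ: 0′ + 5.3″ = 0.08833′; 0 + 0.08833/60 = 0.0014722
  E → positive
Point 3:
  Latitude: 44 + 40/60 + 47.1/3600 = 44.6797500
  N → positive
  Lon: 137 + 16/60 + 53.4/3600 = 137.2815000
  E ⇒ keep positive

1. -59.993042, 0.930667
2. -70.463492, 0.001472
3. 44.679750, 137.281500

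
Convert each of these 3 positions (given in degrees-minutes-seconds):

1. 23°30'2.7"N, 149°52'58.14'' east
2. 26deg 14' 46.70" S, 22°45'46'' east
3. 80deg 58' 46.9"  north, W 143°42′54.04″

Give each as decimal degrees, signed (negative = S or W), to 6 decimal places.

Point 1:
  φ: 23° + 30/60 + 2.7/3600 = 23 + 0.500000 + 0.000750 = 23.5007500
  N → positive
  Lon: 149° + 52/60 + 58.14/3600 = 149 + 0.866667 + 0.016150 = 149.8828167
  E → positive
Point 2:
  Lat: 26 + 14/60 + 46.7/3600 = 26.2463056
  hemisphere S, so the sign is −
  λ: 45′ + 46″ = 45.76667′; 22 + 45.76667/60 = 22.7627778
  E → positive
Point 3:
  Lat: 80° + 58/60 + 46.9/3600 = 80 + 0.966667 + 0.013028 = 80.9796944
  N ⇒ keep positive
  Longitude: 143 + 42/60 + 54.04/3600 = 143.7150111
  W ⇒ negate

1. 23.500750, 149.882817
2. -26.246306, 22.762778
3. 80.979694, -143.715011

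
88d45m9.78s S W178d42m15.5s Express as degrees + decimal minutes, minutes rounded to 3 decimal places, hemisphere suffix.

Latitude: seconds/60 = 0.16300; minutes = 45 + 0.16300 = 45.16300
Longitude: 42 + 15.5/60 = 42.25833′

88° 45.163′ S, 178° 42.258′ W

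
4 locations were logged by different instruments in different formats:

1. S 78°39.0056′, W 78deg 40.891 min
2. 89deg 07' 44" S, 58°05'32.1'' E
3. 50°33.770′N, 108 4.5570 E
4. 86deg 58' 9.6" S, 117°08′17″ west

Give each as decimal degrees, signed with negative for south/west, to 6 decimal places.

Point 1:
  Latitude: 39.0056′ = 0.650093°; total 78.6500933
  hemisphere S, so the sign is −
  λ: 78 + 40.891/60 = 78.6815167
  W → negative
Point 2:
  Lat: 7′ + 44″ = 7.73333′; 89 + 7.73333/60 = 89.1288889
  S ⇒ negate
  λ: 5′ + 32.1″ = 5.53500′; 58 + 5.53500/60 = 58.0922500
  E → positive
Point 3:
  Lat: 50 + 33.77/60 = 50.5628333
  N ⇒ keep positive
  Longitude: 4.557′ = 0.075950°; total 108.0759500
  E → positive
Point 4:
  Latitude: 86 + 58/60 + 9.6/3600 = 86.9693333
  hemisphere S, so the sign is −
  Lon: 117 + 8/60 + 17/3600 = 117.1380556
  hemisphere W, so the sign is −

1. -78.650093, -78.681517
2. -89.128889, 58.092250
3. 50.562833, 108.075950
4. -86.969333, -117.138056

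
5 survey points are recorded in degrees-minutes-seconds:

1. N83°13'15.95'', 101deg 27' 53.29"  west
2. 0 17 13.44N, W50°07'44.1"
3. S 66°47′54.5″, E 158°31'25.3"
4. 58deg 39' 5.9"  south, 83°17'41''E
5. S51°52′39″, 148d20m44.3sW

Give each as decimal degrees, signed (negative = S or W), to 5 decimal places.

Point 1:
  Latitude: 83° + 13/60 + 15.95/3600 = 83 + 0.216667 + 0.004431 = 83.221097
  N ⇒ keep positive
  Longitude: 101° + 27/60 + 53.29/3600 = 101 + 0.450000 + 0.014803 = 101.464803
  W ⇒ negate
Point 2:
  Latitude: 17′ + 13.44″ = 17.22400′; 0 + 17.22400/60 = 0.287067
  N ⇒ keep positive
  λ: 50° + 7/60 + 44.1/3600 = 50 + 0.116667 + 0.012250 = 50.128917
  hemisphere W, so the sign is −
Point 3:
  Lat: 66 + 47/60 + 54.5/3600 = 66.798472
  hemisphere S, so the sign is −
  Lon: 31′ + 25.3″ = 31.42167′; 158 + 31.42167/60 = 158.523694
  E → positive
Point 4:
  Latitude: 58 + 39/60 + 5.9/3600 = 58.651639
  S → negative
  Lon: 17′ + 41″ = 17.68333′; 83 + 17.68333/60 = 83.294722
  E ⇒ keep positive
Point 5:
  Latitude: 52′ + 39″ = 52.65000′; 51 + 52.65000/60 = 51.877500
  S ⇒ negate
  Lon: 148 + 20/60 + 44.3/3600 = 148.345639
  W → negative

1. 83.22110, -101.46480
2. 0.28707, -50.12892
3. -66.79847, 158.52369
4. -58.65164, 83.29472
5. -51.87750, -148.34564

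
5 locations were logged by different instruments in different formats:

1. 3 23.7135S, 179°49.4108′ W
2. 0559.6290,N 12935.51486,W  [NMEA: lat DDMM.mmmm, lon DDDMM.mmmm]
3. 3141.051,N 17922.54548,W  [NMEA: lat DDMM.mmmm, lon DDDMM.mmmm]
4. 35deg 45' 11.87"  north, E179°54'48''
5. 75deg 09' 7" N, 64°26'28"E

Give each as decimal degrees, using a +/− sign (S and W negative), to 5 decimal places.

1. -3.39523, -179.82351
2. 5.99382, -129.59191
3. 31.68418, -179.37576
4. 35.75330, 179.91333
5. 75.15194, 64.44111

Point 1:
  Lat: 3 + 23.7135/60 = 3.395225
  S → negative
  λ: 49.4108′ = 0.823513°; total 179.823513
  hemisphere W, so the sign is −
Point 2:
  Latitude: degrees = first 2 digits = 5, minutes = 59.629; 5 + 59.629/60 = 5.993817
  N → positive
  Lon: degrees = first 3 digits = 129, minutes = 35.51486; 129 + 35.51486/60 = 129.591914
  W → negative
Point 3:
  Lat: degrees = first 2 digits = 31, minutes = 41.051; 31 + 41.051/60 = 31.684183
  N → positive
  Lon: degrees = first 3 digits = 179, minutes = 22.54548; 179 + 22.54548/60 = 179.375758
  W ⇒ negate
Point 4:
  Lat: 35 + 45/60 + 11.87/3600 = 35.753297
  N → positive
  λ: 179° + 54/60 + 48/3600 = 179 + 0.900000 + 0.013333 = 179.913333
  E → positive
Point 5:
  Lat: 9′ + 7″ = 9.11667′; 75 + 9.11667/60 = 75.151944
  N → positive
  Lon: 26′ + 28″ = 26.46667′; 64 + 26.46667/60 = 64.441111
  E ⇒ keep positive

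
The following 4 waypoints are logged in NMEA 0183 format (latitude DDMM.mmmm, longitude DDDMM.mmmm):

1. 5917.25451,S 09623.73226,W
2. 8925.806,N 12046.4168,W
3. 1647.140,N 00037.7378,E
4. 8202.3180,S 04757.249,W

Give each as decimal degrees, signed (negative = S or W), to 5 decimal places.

Point 1:
  Latitude: degrees = first 2 digits = 59, minutes = 17.25451; 59 + 17.25451/60 = 59.287575
  hemisphere S, so the sign is −
  Longitude: degrees = first 3 digits = 96, minutes = 23.73226; 96 + 23.73226/60 = 96.395538
  hemisphere W, so the sign is −
Point 2:
  φ: degrees = first 2 digits = 89, minutes = 25.806; 89 + 25.806/60 = 89.430100
  N → positive
  Longitude: split at 3 digits → 120° and 46.4168′; 120 + 46.4168/60 = 120.773613
  W → negative
Point 3:
  Latitude: degrees = first 2 digits = 16, minutes = 47.14; 16 + 47.14/60 = 16.785667
  N ⇒ keep positive
  λ: degrees = first 3 digits = 0, minutes = 37.7378; 0 + 37.7378/60 = 0.628963
  E ⇒ keep positive
Point 4:
  Latitude: degrees = first 2 digits = 82, minutes = 2.318; 82 + 2.318/60 = 82.038633
  hemisphere S, so the sign is −
  Longitude: degrees = first 3 digits = 47, minutes = 57.249; 47 + 57.249/60 = 47.954150
  hemisphere W, so the sign is −

1. -59.28758, -96.39554
2. 89.43010, -120.77361
3. 16.78567, 0.62896
4. -82.03863, -47.95415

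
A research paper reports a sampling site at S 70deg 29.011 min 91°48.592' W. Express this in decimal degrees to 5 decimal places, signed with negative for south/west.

Latitude: 29.011′ = 0.483517°; total 70.483517
S ⇒ negate
λ: 91 + 48.592/60 = 91.809867
hemisphere W, so the sign is −

-70.48352, -91.80987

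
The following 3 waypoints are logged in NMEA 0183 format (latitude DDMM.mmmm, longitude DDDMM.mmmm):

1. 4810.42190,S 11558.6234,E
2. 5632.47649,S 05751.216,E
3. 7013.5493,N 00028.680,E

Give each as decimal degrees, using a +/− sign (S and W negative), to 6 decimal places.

Point 1:
  Lat: split at 2 digits → 48° and 10.4219′; 48 + 10.4219/60 = 48.1736983
  S ⇒ negate
  Longitude: split at 3 digits → 115° and 58.6234′; 115 + 58.6234/60 = 115.9770567
  E ⇒ keep positive
Point 2:
  Lat: degrees = first 2 digits = 56, minutes = 32.47649; 56 + 32.47649/60 = 56.5412748
  hemisphere S, so the sign is −
  Longitude: degrees = first 3 digits = 57, minutes = 51.216; 57 + 51.216/60 = 57.8536000
  E ⇒ keep positive
Point 3:
  Lat: split at 2 digits → 70° and 13.5493′; 70 + 13.5493/60 = 70.2258217
  N ⇒ keep positive
  Lon: split at 3 digits → 000° and 28.68′; 0 + 28.68/60 = 0.4780000
  E → positive

1. -48.173698, 115.977057
2. -56.541275, 57.853600
3. 70.225822, 0.478000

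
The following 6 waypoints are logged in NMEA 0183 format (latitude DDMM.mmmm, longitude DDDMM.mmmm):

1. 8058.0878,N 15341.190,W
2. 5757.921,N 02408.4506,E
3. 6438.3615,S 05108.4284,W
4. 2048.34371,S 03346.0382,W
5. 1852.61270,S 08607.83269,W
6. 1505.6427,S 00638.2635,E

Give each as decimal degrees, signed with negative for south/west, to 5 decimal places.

1. 80.96813, -153.68650
2. 57.96535, 24.14084
3. -64.63936, -51.14047
4. -20.80573, -33.76730
5. -18.87688, -86.13054
6. -15.09405, 6.63773

Point 1:
  Latitude: degrees = first 2 digits = 80, minutes = 58.0878; 80 + 58.0878/60 = 80.968130
  N → positive
  Longitude: degrees = first 3 digits = 153, minutes = 41.19; 153 + 41.19/60 = 153.686500
  W ⇒ negate
Point 2:
  φ: degrees = first 2 digits = 57, minutes = 57.921; 57 + 57.921/60 = 57.965350
  N ⇒ keep positive
  λ: split at 3 digits → 024° and 8.4506′; 24 + 8.4506/60 = 24.140843
  E ⇒ keep positive
Point 3:
  Lat: degrees = first 2 digits = 64, minutes = 38.3615; 64 + 38.3615/60 = 64.639358
  S → negative
  Lon: degrees = first 3 digits = 51, minutes = 8.4284; 51 + 8.4284/60 = 51.140473
  W ⇒ negate
Point 4:
  Lat: split at 2 digits → 20° and 48.34371′; 20 + 48.34371/60 = 20.805729
  S ⇒ negate
  Longitude: split at 3 digits → 033° and 46.0382′; 33 + 46.0382/60 = 33.767303
  hemisphere W, so the sign is −
Point 5:
  Latitude: split at 2 digits → 18° and 52.6127′; 18 + 52.6127/60 = 18.876878
  S ⇒ negate
  λ: degrees = first 3 digits = 86, minutes = 7.83269; 86 + 7.83269/60 = 86.130545
  W → negative
Point 6:
  Latitude: degrees = first 2 digits = 15, minutes = 5.6427; 15 + 5.6427/60 = 15.094045
  S ⇒ negate
  Longitude: degrees = first 3 digits = 6, minutes = 38.2635; 6 + 38.2635/60 = 6.637725
  E ⇒ keep positive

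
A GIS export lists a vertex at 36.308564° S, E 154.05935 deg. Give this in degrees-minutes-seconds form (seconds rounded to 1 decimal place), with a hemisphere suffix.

36°18′30.8″ S, 154°03′33.7″ E

φ: whole degrees 36; 18.51384′ → 18′ and 30.830″
λ: 0.059350° → 3.56100′; 0.56100 × 60 = 33.660″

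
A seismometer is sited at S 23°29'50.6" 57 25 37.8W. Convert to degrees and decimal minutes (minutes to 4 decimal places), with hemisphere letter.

23° 29.8433′ S, 57° 25.6300′ W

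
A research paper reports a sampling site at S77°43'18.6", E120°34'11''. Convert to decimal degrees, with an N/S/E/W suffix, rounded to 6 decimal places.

φ: 77 + 43/60 + 18.6/3600 = 77.7218333
Longitude: 120 + 34/60 + 11/3600 = 120.5697222

77.721833° S, 120.569722° E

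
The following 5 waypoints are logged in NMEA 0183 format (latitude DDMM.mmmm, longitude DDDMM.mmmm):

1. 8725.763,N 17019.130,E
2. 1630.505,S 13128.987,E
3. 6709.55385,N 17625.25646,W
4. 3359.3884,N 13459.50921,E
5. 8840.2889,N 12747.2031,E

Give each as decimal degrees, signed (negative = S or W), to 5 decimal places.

1. 87.42938, 170.31883
2. -16.50842, 131.48312
3. 67.15923, -176.42094
4. 33.98981, 134.99182
5. 88.67148, 127.78672

Point 1:
  φ: degrees = first 2 digits = 87, minutes = 25.763; 87 + 25.763/60 = 87.429383
  N → positive
  Lon: split at 3 digits → 170° and 19.13′; 170 + 19.13/60 = 170.318833
  E → positive
Point 2:
  Lat: split at 2 digits → 16° and 30.505′; 16 + 30.505/60 = 16.508417
  S → negative
  Lon: degrees = first 3 digits = 131, minutes = 28.987; 131 + 28.987/60 = 131.483117
  E → positive
Point 3:
  φ: degrees = first 2 digits = 67, minutes = 9.55385; 67 + 9.55385/60 = 67.159231
  N ⇒ keep positive
  Longitude: split at 3 digits → 176° and 25.25646′; 176 + 25.25646/60 = 176.420941
  W ⇒ negate
Point 4:
  Latitude: degrees = first 2 digits = 33, minutes = 59.3884; 33 + 59.3884/60 = 33.989807
  N ⇒ keep positive
  Longitude: split at 3 digits → 134° and 59.50921′; 134 + 59.50921/60 = 134.991820
  E → positive
Point 5:
  Lat: split at 2 digits → 88° and 40.2889′; 88 + 40.2889/60 = 88.671482
  N → positive
  Lon: split at 3 digits → 127° and 47.2031′; 127 + 47.2031/60 = 127.786718
  E → positive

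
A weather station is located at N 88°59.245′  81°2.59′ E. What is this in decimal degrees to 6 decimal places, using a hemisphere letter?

88.987417° N, 81.043167° E

φ: 88 + 59.245/60 = 88.9874167
Longitude: 2.59′ = 0.043167°; total 81.0431667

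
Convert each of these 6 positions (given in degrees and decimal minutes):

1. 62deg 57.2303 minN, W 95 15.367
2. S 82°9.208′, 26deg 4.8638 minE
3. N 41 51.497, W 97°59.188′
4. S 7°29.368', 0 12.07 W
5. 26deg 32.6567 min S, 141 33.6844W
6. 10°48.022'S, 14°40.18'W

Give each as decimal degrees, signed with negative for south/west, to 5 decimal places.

1. 62.95384, -95.25612
2. -82.15347, 26.08106
3. 41.85828, -97.98647
4. -7.48947, -0.20117
5. -26.54428, -141.56141
6. -10.80037, -14.66967

Point 1:
  Latitude: 62 + 57.2303/60 = 62.953838
  N ⇒ keep positive
  Longitude: 15.367′ = 0.256117°; total 95.256117
  W → negative
Point 2:
  Lat: 9.208′ = 0.153467°; total 82.153467
  S ⇒ negate
  Lon: 4.8638′ = 0.081063°; total 26.081063
  E ⇒ keep positive
Point 3:
  Latitude: 41 + 51.497/60 = 41.858283
  N ⇒ keep positive
  λ: 59.188′ = 0.986467°; total 97.986467
  hemisphere W, so the sign is −
Point 4:
  φ: 7 + 29.368/60 = 7.489467
  hemisphere S, so the sign is −
  λ: 12.07′ = 0.201167°; total 0.201167
  hemisphere W, so the sign is −
Point 5:
  Lat: 26 + 32.6567/60 = 26.544278
  S → negative
  Longitude: 33.6844′ = 0.561407°; total 141.561407
  hemisphere W, so the sign is −
Point 6:
  Latitude: 10 + 48.022/60 = 10.800367
  hemisphere S, so the sign is −
  Longitude: 40.18′ = 0.669667°; total 14.669667
  W → negative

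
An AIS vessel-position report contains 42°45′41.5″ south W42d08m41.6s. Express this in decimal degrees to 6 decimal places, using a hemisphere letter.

Lat: 45′ + 41.5″ = 45.69167′; 42 + 45.69167/60 = 42.7615278
Longitude: 42° + 8/60 + 41.6/3600 = 42 + 0.133333 + 0.011556 = 42.1448889

42.761528° S, 42.144889° W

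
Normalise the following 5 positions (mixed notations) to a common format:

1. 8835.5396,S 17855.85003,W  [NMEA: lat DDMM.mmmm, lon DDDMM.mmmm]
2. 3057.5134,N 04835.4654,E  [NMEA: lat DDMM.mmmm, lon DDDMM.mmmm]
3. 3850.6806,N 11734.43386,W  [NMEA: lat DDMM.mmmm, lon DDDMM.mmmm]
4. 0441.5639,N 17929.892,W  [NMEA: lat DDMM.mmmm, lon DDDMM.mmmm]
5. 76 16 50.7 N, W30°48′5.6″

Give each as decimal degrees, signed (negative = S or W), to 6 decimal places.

1. -88.592327, -178.930834
2. 30.958557, 48.591090
3. 38.844677, -117.573898
4. 4.692732, -179.498200
5. 76.280750, -30.801556

Point 1:
  Latitude: split at 2 digits → 88° and 35.5396′; 88 + 35.5396/60 = 88.5923267
  hemisphere S, so the sign is −
  λ: degrees = first 3 digits = 178, minutes = 55.85003; 178 + 55.85003/60 = 178.9308338
  W ⇒ negate
Point 2:
  φ: degrees = first 2 digits = 30, minutes = 57.5134; 30 + 57.5134/60 = 30.9585567
  N → positive
  Lon: split at 3 digits → 048° and 35.4654′; 48 + 35.4654/60 = 48.5910900
  E ⇒ keep positive
Point 3:
  Lat: split at 2 digits → 38° and 50.6806′; 38 + 50.6806/60 = 38.8446767
  N → positive
  Longitude: degrees = first 3 digits = 117, minutes = 34.43386; 117 + 34.43386/60 = 117.5738977
  W → negative
Point 4:
  Latitude: degrees = first 2 digits = 4, minutes = 41.5639; 4 + 41.5639/60 = 4.6927317
  N ⇒ keep positive
  λ: degrees = first 3 digits = 179, minutes = 29.892; 179 + 29.892/60 = 179.4982000
  W ⇒ negate
Point 5:
  Lat: 76° + 16/60 + 50.7/3600 = 76 + 0.266667 + 0.014083 = 76.2807500
  N → positive
  Longitude: 48′ + 5.6″ = 48.09333′; 30 + 48.09333/60 = 30.8015556
  W → negative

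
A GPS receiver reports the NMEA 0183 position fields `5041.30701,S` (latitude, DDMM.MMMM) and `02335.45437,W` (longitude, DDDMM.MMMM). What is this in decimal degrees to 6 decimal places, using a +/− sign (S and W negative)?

-50.688450, -23.590906

Latitude: split at 2 digits → 50° and 41.30701′; 50 + 41.30701/60 = 50.6884502
hemisphere S, so the sign is −
λ: split at 3 digits → 023° and 35.45437′; 23 + 35.45437/60 = 23.5909062
W → negative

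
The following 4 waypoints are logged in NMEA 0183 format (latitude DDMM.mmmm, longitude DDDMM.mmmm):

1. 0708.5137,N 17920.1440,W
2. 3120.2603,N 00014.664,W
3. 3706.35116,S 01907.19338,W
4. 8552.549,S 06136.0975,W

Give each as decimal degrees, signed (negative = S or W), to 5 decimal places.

1. 7.14190, -179.33573
2. 31.33767, -0.24440
3. -37.10585, -19.11989
4. -85.87582, -61.60163

Point 1:
  Lat: split at 2 digits → 07° and 8.5137′; 7 + 8.5137/60 = 7.141895
  N ⇒ keep positive
  Lon: split at 3 digits → 179° and 20.144′; 179 + 20.144/60 = 179.335733
  hemisphere W, so the sign is −
Point 2:
  φ: split at 2 digits → 31° and 20.2603′; 31 + 20.2603/60 = 31.337672
  N → positive
  Longitude: split at 3 digits → 000° and 14.664′; 0 + 14.664/60 = 0.244400
  hemisphere W, so the sign is −
Point 3:
  φ: degrees = first 2 digits = 37, minutes = 6.35116; 37 + 6.35116/60 = 37.105853
  hemisphere S, so the sign is −
  Longitude: degrees = first 3 digits = 19, minutes = 7.19338; 19 + 7.19338/60 = 19.119890
  hemisphere W, so the sign is −
Point 4:
  Latitude: split at 2 digits → 85° and 52.549′; 85 + 52.549/60 = 85.875817
  S → negative
  Longitude: split at 3 digits → 061° and 36.0975′; 61 + 36.0975/60 = 61.601625
  W ⇒ negate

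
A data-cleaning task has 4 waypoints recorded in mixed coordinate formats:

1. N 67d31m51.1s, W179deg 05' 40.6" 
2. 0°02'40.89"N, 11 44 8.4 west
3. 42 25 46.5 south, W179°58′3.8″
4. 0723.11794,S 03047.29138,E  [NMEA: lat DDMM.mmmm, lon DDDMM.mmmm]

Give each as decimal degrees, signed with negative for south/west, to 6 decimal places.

1. 67.530861, -179.094611
2. 0.044692, -11.735667
3. -42.429583, -179.967722
4. -7.385299, 30.788190

Point 1:
  Lat: 31′ + 51.1″ = 31.85167′; 67 + 31.85167/60 = 67.5308611
  N → positive
  Lon: 179° + 5/60 + 40.6/3600 = 179 + 0.083333 + 0.011278 = 179.0946111
  W → negative
Point 2:
  Lat: 2′ + 40.89″ = 2.68150′; 0 + 2.68150/60 = 0.0446917
  N ⇒ keep positive
  Lon: 11° + 44/60 + 8.4/3600 = 11 + 0.733333 + 0.002333 = 11.7356667
  W → negative
Point 3:
  Latitude: 42 + 25/60 + 46.5/3600 = 42.4295833
  S → negative
  Lon: 58′ + 3.8″ = 58.06333′; 179 + 58.06333/60 = 179.9677222
  W → negative
Point 4:
  φ: split at 2 digits → 07° and 23.11794′; 7 + 23.11794/60 = 7.3852990
  hemisphere S, so the sign is −
  Longitude: degrees = first 3 digits = 30, minutes = 47.29138; 30 + 47.29138/60 = 30.7881897
  E ⇒ keep positive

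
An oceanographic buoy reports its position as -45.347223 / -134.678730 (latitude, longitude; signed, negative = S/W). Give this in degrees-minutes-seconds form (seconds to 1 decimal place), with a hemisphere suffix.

Latitude is negative → S; |value| = 45.347223
Lat: 0.347223° → 20.83338′; 0.83338 × 60 = 50.003″
Longitude is negative → W; |value| = 134.678730
λ: whole degrees 134; 40.72380′ → 40′ and 43.428″

45°20′50.0″ S, 134°40′43.4″ W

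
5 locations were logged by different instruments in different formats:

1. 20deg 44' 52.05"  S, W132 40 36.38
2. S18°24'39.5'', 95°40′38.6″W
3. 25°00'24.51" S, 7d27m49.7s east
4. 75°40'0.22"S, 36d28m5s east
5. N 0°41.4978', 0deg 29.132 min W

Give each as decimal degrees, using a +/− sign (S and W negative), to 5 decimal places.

Point 1:
  φ: 20 + 44/60 + 52.05/3600 = 20.747792
  S ⇒ negate
  λ: 132 + 40/60 + 36.38/3600 = 132.676772
  W ⇒ negate
Point 2:
  φ: 24′ + 39.5″ = 24.65833′; 18 + 24.65833/60 = 18.410972
  hemisphere S, so the sign is −
  Lon: 95 + 40/60 + 38.6/3600 = 95.677389
  W ⇒ negate
Point 3:
  Lat: 25° + 0/60 + 24.51/3600 = 25 + 0.000000 + 0.006808 = 25.006808
  S ⇒ negate
  Longitude: 7 + 27/60 + 49.7/3600 = 7.463806
  E ⇒ keep positive
Point 4:
  Latitude: 75° + 40/60 + 0.22/3600 = 75 + 0.666667 + 0.000061 = 75.666728
  S → negative
  Longitude: 28′ + 5″ = 28.08333′; 36 + 28.08333/60 = 36.468056
  E → positive
Point 5:
  Lat: 41.4978′ = 0.691630°; total 0.691630
  N ⇒ keep positive
  λ: 29.132′ = 0.485533°; total 0.485533
  W → negative

1. -20.74779, -132.67677
2. -18.41097, -95.67739
3. -25.00681, 7.46381
4. -75.66673, 36.46806
5. 0.69163, -0.48553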